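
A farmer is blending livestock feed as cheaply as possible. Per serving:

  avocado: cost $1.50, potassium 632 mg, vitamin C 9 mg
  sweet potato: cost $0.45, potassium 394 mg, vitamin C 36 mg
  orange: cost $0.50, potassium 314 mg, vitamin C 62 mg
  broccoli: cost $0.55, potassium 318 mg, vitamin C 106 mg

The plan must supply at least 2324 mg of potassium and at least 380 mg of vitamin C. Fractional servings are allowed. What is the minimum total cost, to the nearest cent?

$3.06

An LP optimum is at a vertex; with two nutrient constraints at most two foods are used. Check each candidate.
avocado only: max(2324/632, 380/9) = 42.22 servings → $63.33.
sweet potato only: max(2324/394, 380/36) = 10.56 servings → $4.75.
orange only: max(2324/314, 380/62) = 7.401 servings → $3.70.
broccoli only: max(2324/318, 380/106) = 7.308 servings → $4.02.
avocado + sweet potato: intersection lies outside the first quadrant.
avocado + orange with both tight: 0.6812 servings and 6.03 servings → $4.04.
avocado + broccoli with both tight: 1.957 servings and 3.419 servings → $4.82.
sweet potato + orange with both tight: 1.887 servings and 5.033 servings → $3.37.
sweet potato + broccoli with both tight: 4.14 servings and 2.179 servings → $3.06.
orange + broccoli: intersection lies outside the first quadrant.
Cheapest feasible corner: $3.06.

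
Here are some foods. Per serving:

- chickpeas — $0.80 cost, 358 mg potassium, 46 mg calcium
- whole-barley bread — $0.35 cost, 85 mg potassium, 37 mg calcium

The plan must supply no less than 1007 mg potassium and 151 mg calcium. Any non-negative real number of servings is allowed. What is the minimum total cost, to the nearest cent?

$2.38

This is a tiny linear program; its minimum lies at a vertex of the feasible set. List the vertices and price them.
chickpeas only: max(1007/358, 151/46) = 3.283 servings → $2.63.
whole-barley bread only: max(1007/85, 151/37) = 11.85 servings → $4.15.
chickpeas + whole-barley bread with both tight: 2.616 servings and 0.8286 servings → $2.38.
So the least-cost plan costs $2.38.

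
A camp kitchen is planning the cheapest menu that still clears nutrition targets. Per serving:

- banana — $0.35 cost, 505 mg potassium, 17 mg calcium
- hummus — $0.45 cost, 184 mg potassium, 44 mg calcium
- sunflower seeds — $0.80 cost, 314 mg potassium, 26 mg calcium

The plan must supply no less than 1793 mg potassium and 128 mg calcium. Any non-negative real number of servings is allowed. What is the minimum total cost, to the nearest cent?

$1.82

banana only: max(1793/505, 128/17) = 7.529 servings → $2.64.
hummus only: max(1793/184, 128/44) = 9.745 servings → $4.39.
sunflower seeds only: max(1793/314, 128/26) = 5.71 servings → $4.57.
banana + hummus with both tight: 2.899 servings and 1.789 servings → $1.82.
banana + sunflower seeds with both tight: 0.8247 servings and 4.384 servings → $3.80.
hummus + sunflower seeds with both targets exact would need a negative amount; discard.
The minimum over all feasible corners is $1.82.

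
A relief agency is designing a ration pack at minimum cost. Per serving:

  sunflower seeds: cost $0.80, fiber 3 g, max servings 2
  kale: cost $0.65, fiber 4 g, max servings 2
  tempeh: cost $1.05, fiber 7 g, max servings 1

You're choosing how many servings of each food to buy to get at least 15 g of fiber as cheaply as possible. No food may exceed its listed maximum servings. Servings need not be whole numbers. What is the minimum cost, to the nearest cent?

Cost per g of fiber: tempeh $0.1500, kale $0.1625, sunflower seeds $0.2667.
Take 1 serving of tempeh: +7.0 g fiber for $1.05 (total $1.05, still need 8.0 g).
Take 2 servings of kale: +8.0 g fiber for $1.30 (total $2.35, still need 0.0 g).
Filling from the cheapest source first is optimal under one linear minimum: $2.35.

$2.35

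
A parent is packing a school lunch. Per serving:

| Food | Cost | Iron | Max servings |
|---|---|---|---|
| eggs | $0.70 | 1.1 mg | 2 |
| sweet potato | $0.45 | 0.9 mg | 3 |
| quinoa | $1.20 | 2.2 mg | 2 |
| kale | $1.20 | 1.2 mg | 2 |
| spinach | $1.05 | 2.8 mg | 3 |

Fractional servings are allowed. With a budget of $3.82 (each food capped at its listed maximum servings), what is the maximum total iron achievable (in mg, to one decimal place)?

Iron per dollar: spinach 2.667, sweet potato 2, quinoa 1.833, eggs 1.571, kale 1.
Take 3 servings of spinach: spends $3.15, +8.4 mg iron (running total 8.4 mg).
Take 1.489 servings of sweet potato: spends $0.67, +1.3 mg iron (running total 9.7 mg).
Greedy by best ratio exhausts the cost allowance optimally: 9.7 mg.

9.7 mg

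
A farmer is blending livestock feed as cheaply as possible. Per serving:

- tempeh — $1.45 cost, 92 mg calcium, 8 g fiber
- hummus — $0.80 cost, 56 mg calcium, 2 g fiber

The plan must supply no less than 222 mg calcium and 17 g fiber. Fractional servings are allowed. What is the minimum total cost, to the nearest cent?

The cheapest plan sits at a corner of the feasible region — with two constraints it uses at most two foods.
tempeh only: max(222/92, 17/8) = 2.413 servings → $3.50.
hummus only: max(222/56, 17/2) = 8.5 servings → $6.80.
tempeh + hummus with both tight: 1.924 servings and 0.803 servings → $3.43.
Cheapest feasible corner: $3.43.

$3.43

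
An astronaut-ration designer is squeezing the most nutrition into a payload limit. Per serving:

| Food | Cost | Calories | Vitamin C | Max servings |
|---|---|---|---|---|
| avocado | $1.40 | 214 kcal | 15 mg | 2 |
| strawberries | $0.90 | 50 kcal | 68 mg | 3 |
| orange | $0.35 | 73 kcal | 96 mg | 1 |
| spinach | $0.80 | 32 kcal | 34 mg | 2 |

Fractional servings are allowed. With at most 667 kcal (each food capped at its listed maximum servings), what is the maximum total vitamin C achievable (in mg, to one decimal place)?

Vitamin C per kcal: strawberries 1.36, orange 1.315, spinach 1.062, avocado 0.07009.
Take 3 servings of strawberries: uses 150 kcal, +204.0 mg vitamin C (running total 204.0 mg).
Take 1 serving of orange: uses 73 kcal, +96.0 mg vitamin C (running total 300.0 mg).
Take 2 servings of spinach: uses 64 kcal, +68.0 mg vitamin C (running total 368.0 mg).
Take 1.776 servings of avocado: uses 380 kcal, +26.6 mg vitamin C (running total 394.6 mg).
Filling greedily by vitamin C-per-kcal is optimal for one linear limit, giving 394.6 mg.

394.6 mg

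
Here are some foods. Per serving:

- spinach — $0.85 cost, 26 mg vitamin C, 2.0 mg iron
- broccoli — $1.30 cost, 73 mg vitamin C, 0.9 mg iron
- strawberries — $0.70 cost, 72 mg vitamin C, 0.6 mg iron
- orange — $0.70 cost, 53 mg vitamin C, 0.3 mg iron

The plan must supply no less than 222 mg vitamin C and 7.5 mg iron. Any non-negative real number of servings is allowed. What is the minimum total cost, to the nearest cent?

$4.05

Minimising a linear cost over {vitamin C ≥ 222, iron ≥ 7.5, servings ≥ 0} — the optimum is at a vertex, using one or two foods.
spinach only: max(222/26, 7.5/2.0) = 8.538 servings → $7.26.
broccoli only: max(222/73, 7.5/0.9) = 8.333 servings → $10.83.
strawberries only: max(222/72, 7.5/0.6) = 12.5 servings → $8.75.
orange only: max(222/53, 7.5/0.3) = 25 servings → $17.50.
spinach + broccoli with both tight: 2.836 servings and 2.031 servings → $5.05.
spinach + strawberries with both tight: 3.168 servings and 1.939 servings → $4.05.
spinach + orange with both tight: 3.37 servings and 2.536 servings → $4.64.
broccoli + strawberries with both targets exact would need a negative amount; discard.
broccoli + orange: intersection lies outside the first quadrant.
strawberries + orange: the both-tight solution has a negative serving — not a feasible corner.
The minimum over all feasible corners is $4.05.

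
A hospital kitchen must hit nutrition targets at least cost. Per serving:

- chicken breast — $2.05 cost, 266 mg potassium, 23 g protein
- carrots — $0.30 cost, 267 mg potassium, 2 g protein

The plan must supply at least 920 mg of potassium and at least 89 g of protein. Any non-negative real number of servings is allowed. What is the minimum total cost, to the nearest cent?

The cheapest plan sits at a corner of the feasible region — with two constraints it uses at most two foods.
chicken breast only: max(920/266, 89/23) = 3.87 servings → $7.93.
carrots only: max(920/267, 89/2) = 44.5 servings → $13.35.
chicken breast + carrots with both targets exact would need a negative amount; discard.
The minimum over all feasible corners is $7.93.

$7.93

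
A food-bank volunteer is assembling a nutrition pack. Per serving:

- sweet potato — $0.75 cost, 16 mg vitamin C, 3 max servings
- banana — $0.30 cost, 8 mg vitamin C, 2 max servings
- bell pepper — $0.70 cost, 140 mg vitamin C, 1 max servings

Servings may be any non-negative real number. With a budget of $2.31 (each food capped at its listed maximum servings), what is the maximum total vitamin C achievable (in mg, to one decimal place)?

Vitamin C per dollar: bell pepper 200, banana 26.67, sweet potato 21.33.
Take 1 serving of bell pepper: spends $0.70, +140.0 mg vitamin C (running total 140.0 mg).
Take 2 servings of banana: spends $0.60, +16.0 mg vitamin C (running total 156.0 mg).
Take 1.347 servings of sweet potato: spends $1.01, +21.5 mg vitamin C (running total 177.5 mg).
Filling greedily by vitamin C-per-dollar is optimal for one linear limit, giving 177.5 mg.

177.5 mg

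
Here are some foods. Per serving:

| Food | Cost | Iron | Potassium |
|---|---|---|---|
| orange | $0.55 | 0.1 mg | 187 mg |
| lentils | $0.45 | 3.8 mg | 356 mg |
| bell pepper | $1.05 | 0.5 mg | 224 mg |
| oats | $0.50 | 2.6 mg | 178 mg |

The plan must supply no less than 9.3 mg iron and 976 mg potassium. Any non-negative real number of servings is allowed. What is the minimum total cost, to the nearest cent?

$1.23

orange only: max(9.3/0.1, 976/187) = 93 servings → $51.15.
lentils only: max(9.3/3.8, 976/356) = 2.742 servings → $1.23.
bell pepper only: max(9.3/0.5, 976/224) = 18.6 servings → $19.53.
oats only: max(9.3/2.6, 976/178) = 5.483 servings → $2.74.
orange + lentils with both tight: 0.5896 servings and 2.432 servings → $1.42.
orange + bell pepper: the both-tight solution has a negative serving — not a feasible corner.
orange + oats with both tight: 1.883 servings and 3.504 servings → $2.79.
lentils + bell pepper with both tight: 2.37 servings and 0.5912 servings → $1.69.
lentils + oats: intersection lies outside the first quadrant.
bell pepper + oats with both tight: 1.788 servings and 3.233 servings → $3.49.
Cheapest feasible corner: $1.23.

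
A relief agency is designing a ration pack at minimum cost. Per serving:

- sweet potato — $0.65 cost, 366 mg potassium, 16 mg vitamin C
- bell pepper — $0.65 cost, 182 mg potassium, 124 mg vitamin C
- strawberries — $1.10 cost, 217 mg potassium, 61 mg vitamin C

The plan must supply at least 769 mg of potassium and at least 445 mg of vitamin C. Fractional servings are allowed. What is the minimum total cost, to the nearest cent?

$2.52

A basic optimal solution has at most two foods positive. Try each food alone and each pair with both targets met exactly.
sweet potato only: max(769/366, 445/16) = 27.81 servings → $18.08.
bell pepper only: max(769/182, 445/124) = 4.225 servings → $2.75.
strawberries only: max(769/217, 445/61) = 7.295 servings → $8.02.
sweet potato + bell pepper with both tight: 0.3382 servings and 3.545 servings → $2.52.
sweet potato + strawberries: intersection lies outside the first quadrant.
bell pepper + strawberries with both tight: 3.142 servings and 0.9089 servings → $3.04.
So the least-cost plan costs $2.52.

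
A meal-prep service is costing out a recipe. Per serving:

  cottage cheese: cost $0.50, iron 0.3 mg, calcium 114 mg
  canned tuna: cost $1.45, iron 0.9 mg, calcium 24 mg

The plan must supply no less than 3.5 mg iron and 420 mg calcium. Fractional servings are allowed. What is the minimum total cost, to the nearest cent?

This is a tiny linear program; its minimum lies at a vertex of the feasible set. List the vertices and price them.
cottage cheese only: max(3.5/0.3, 420/114) = 11.67 servings → $5.83.
canned tuna only: max(3.5/0.9, 420/24) = 17.5 servings → $25.38.
cottage cheese + canned tuna with both tight: 3.082 servings and 2.862 servings → $5.69.
The minimum over all feasible corners is $5.69.

$5.69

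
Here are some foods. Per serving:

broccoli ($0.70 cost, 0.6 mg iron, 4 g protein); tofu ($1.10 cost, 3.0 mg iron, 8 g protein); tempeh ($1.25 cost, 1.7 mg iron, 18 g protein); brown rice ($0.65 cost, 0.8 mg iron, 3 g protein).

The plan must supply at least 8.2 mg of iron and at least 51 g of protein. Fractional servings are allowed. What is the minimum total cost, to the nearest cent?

$4.36

Two binding constraints pin down two serving amounts, so the optimal mix uses at most two foods. The candidates are each food alone (scaled to the tighter of iron/protein) and each pair with both constraints tight.
broccoli only: max(8.2/0.6, 51/4) = 13.67 servings → $9.57.
tofu only: max(8.2/3.0, 51/8) = 6.375 servings → $7.01.
tempeh only: max(8.2/1.7, 51/18) = 4.824 servings → $6.03.
brown rice only: max(8.2/0.8, 51/3) = 17 servings → $11.05.
broccoli + tofu with both tight: 12.14 servings and 0.3056 servings → $8.83.
broccoli + tempeh: the both-tight solution has a negative serving — not a feasible corner.
broccoli + brown rice with both tight: 11.57 servings and 1.571 servings → $9.12.
tofu + tempeh with both tight: 1.507 servings and 2.163 servings → $4.36.
tofu + brown rice with both targets exact would need a negative amount; discard.
tempeh + brown rice with both tight: 1.742 servings and 6.548 servings → $6.43.
So the least-cost plan costs $4.36.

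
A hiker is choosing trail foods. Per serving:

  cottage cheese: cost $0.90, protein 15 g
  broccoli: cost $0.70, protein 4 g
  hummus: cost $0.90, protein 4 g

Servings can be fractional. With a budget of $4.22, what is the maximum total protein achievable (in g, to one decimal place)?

Protein per dollar: cottage cheese 16.67, broccoli 5.714, hummus 4.444.
With no serving limits, spend the whole cost allowance on cottage cheese: $4.22 / $0.90 × 15 g = 70.3 g.

70.3 g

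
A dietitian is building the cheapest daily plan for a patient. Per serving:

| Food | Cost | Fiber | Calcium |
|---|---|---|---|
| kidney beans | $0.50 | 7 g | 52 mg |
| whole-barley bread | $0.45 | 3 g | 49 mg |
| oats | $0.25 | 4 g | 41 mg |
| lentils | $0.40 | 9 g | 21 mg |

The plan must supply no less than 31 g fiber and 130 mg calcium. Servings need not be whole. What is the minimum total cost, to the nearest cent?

An LP optimum is at a vertex; with two nutrient constraints at most two foods are used. Check each candidate.
kidney beans only: max(31/7, 130/52) = 4.429 servings → $2.21.
whole-barley bread only: max(31/3, 130/49) = 10.33 servings → $4.65.
oats only: max(31/4, 130/41) = 7.75 servings → $1.94.
lentils only: max(31/9, 130/21) = 6.19 servings → $2.48.
kidney beans + whole-barley bread: the both-tight solution has a negative serving — not a feasible corner.
kidney beans + oats: the both-tight solution has a negative serving — not a feasible corner.
kidney beans + lentils with both tight: 1.617 servings and 2.187 servings → $1.68.
whole-barley bread + oats with both targets exact would need a negative amount; discard.
whole-barley bread + lentils with both tight: 1.373 servings and 2.987 servings → $1.81.
oats + lentils with both tight: 1.821 servings and 2.635 servings → $1.51.
The minimum over all feasible corners is $1.51.

$1.51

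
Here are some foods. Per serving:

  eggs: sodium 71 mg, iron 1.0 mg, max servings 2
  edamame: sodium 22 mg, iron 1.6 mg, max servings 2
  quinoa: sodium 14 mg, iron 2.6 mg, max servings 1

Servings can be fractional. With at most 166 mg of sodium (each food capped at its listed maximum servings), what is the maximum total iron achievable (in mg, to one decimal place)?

Iron per mg sodium: quinoa 0.1857, edamame 0.07273, eggs 0.01408.
Take 1 serving of quinoa: uses 14 mg sodium, +2.6 mg iron (running total 2.6 mg).
Take 2 servings of edamame: uses 44 mg sodium, +3.2 mg iron (running total 5.8 mg).
Take 1.521 servings of eggs: uses 108 mg sodium, +1.5 mg iron (running total 7.3 mg).
Greedy by best ratio exhausts the sodium allowance optimally: 7.3 mg.

7.3 mg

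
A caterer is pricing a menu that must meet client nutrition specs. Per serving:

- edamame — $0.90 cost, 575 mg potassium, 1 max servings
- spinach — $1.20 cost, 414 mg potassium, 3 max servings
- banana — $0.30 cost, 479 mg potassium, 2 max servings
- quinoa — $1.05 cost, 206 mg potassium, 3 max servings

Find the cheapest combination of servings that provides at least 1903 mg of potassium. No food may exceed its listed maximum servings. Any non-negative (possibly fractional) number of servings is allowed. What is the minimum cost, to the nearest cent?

$2.57

Cost per mg of potassium: banana $0.0006, edamame $0.0016, spinach $0.0029, quinoa $0.0051.
Take 2 servings of banana: +958.0 mg potassium for $0.60 (total $0.60, still need 945.0 mg).
Take 1 serving of edamame: +575.0 mg potassium for $0.90 (total $1.50, still need 370.0 mg).
Take 0.8937 servings of spinach: +370.0 mg potassium for $1.07 (total $2.57, still need 0.0 mg).
Filling from the cheapest source first is optimal under one linear minimum: $2.57.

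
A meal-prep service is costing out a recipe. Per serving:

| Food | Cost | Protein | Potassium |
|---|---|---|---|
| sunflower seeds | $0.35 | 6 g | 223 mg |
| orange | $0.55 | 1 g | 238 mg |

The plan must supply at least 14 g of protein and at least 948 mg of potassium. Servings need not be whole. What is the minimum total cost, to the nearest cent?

With two linear requirements the optimum uses one or two foods; enumerate the corners.
sunflower seeds only: max(14/6, 948/223) = 4.251 servings → $1.49.
orange only: max(14/1, 948/238) = 14 servings → $7.70.
sunflower seeds + orange with both tight: 1.978 servings and 2.129 servings → $1.86.
So the least-cost plan costs $1.49.

$1.49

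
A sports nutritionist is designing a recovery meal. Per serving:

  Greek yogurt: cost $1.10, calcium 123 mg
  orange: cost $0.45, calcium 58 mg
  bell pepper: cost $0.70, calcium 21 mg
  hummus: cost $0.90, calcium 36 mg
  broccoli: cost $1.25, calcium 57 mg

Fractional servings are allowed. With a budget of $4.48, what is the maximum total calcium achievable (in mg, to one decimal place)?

577.4 mg

Calcium per dollar: orange 128.9, Greek yogurt 111.8, broccoli 45.6, hummus 40, bell pepper 30.
With no serving limits, spend the whole cost allowance on orange: $4.48 / $0.45 × 58 mg = 577.4 mg.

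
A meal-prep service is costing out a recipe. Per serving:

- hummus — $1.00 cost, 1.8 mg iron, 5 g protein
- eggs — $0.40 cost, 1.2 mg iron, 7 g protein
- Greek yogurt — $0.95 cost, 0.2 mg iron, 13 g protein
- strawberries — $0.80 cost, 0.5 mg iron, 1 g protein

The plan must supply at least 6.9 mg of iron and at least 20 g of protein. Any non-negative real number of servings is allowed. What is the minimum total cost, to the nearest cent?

$2.30

hummus only: max(6.9/1.8, 20/5) = 4 servings → $4.00.
eggs only: max(6.9/1.2, 20/7) = 5.75 servings → $2.30.
Greek yogurt only: max(6.9/0.2, 20/13) = 34.5 servings → $32.77.
strawberries only: max(6.9/0.5, 20/1) = 20 servings → $16.00.
hummus + eggs with both tight: 3.682 servings and 0.2273 servings → $3.77.
hummus + Greek yogurt with both tight: 3.826 servings and 0.06696 servings → $3.89.
hummus + strawberries with both targets exact would need a negative amount; discard.
eggs + Greek yogurt: intersection lies outside the first quadrant.
eggs + strawberries with both tight: 1.348 servings and 10.57 servings → $8.99.
Greek yogurt + strawberries with both tight: 0.4921 servings and 13.6 servings → $11.35.
Cheapest feasible corner: $2.30.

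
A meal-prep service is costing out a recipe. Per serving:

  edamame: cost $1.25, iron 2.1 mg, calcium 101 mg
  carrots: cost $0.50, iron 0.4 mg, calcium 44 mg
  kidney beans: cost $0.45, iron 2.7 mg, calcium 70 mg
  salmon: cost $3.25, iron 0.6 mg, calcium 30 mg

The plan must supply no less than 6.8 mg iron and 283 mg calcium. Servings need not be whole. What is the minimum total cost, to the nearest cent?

$1.82

At the optimum either one food covers both requirements or two foods hit both targets exactly; no other combination can be cheaper.
edamame only: max(6.8/2.1, 283/101) = 3.238 servings → $4.05.
carrots only: max(6.8/0.4, 283/44) = 17 servings → $8.50.
kidney beans only: max(6.8/2.7, 283/70) = 4.043 servings → $1.82.
salmon only: max(6.8/0.6, 283/30) = 11.33 servings → $36.83.
edamame + carrots: the both-tight solution has a negative serving — not a feasible corner.
edamame + kidney beans with both tight: 2.292 servings and 0.7359 servings → $3.20.
edamame + salmon with both targets exact would need a negative amount; discard.
carrots + kidney beans with both tight: 3.173 servings and 2.048 servings → $2.51.
carrots + salmon: intersection lies outside the first quadrant.
kidney beans + salmon with both tight: 0.8769 servings and 7.387 servings → $24.40.
Cheapest feasible corner: $1.82.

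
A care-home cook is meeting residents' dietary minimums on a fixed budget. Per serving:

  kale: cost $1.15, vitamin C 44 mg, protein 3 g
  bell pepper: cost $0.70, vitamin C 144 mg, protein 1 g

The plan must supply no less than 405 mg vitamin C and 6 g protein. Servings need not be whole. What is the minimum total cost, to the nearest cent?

Check every corner: each single food scaled to meet both minima, and each pair solved so both constraints bind.
kale only: max(405/44, 6/3) = 9.205 servings → $10.59.
bell pepper only: max(405/144, 6/1) = 6 servings → $4.20.
kale + bell pepper with both tight: 1.183 servings and 2.451 servings → $3.08.
So the least-cost plan costs $3.08.

$3.08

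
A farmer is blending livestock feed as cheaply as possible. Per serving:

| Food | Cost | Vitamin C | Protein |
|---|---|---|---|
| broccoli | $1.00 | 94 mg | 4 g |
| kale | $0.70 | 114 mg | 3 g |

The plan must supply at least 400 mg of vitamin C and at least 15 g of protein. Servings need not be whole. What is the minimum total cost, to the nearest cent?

$3.50

Check every corner: each single food scaled to meet both minima, and each pair solved so both constraints bind.
broccoli only: max(400/94, 15/4) = 4.255 servings → $4.26.
kale only: max(400/114, 15/3) = 5 servings → $3.50.
broccoli + kale with both tight: 2.931 servings and 1.092 servings → $3.70.
The minimum over all feasible corners is $3.50.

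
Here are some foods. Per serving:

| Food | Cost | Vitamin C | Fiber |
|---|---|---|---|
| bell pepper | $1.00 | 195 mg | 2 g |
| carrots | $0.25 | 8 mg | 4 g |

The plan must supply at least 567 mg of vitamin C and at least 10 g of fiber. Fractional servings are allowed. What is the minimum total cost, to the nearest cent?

This is a tiny linear program; its minimum lies at a vertex of the feasible set. List the vertices and price them.
bell pepper only: max(567/195, 10/2) = 5 servings → $5.00.
carrots only: max(567/8, 10/4) = 70.88 servings → $17.72.
bell pepper + carrots with both tight: 2.864 servings and 1.068 servings → $3.13.
Cheapest feasible corner: $3.13.

$3.13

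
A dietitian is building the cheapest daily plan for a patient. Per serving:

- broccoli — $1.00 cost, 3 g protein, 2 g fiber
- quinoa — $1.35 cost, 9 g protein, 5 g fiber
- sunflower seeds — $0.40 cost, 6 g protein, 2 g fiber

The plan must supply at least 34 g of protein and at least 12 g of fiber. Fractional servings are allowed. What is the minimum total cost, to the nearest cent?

$2.40

At the optimum either one food covers both requirements or two foods hit both targets exactly; no other combination can be cheaper.
broccoli only: max(34/3, 12/2) = 11.33 servings → $11.33.
quinoa only: max(34/9, 12/5) = 3.778 servings → $5.10.
sunflower seeds only: max(34/6, 12/2) = 6 servings → $2.40.
broccoli + quinoa: the both-tight solution has a negative serving — not a feasible corner.
broccoli + sunflower seeds with both tight: 0.6667 servings and 5.333 servings → $2.80.
quinoa + sunflower seeds with both tight: 0.3333 servings and 5.167 servings → $2.52.
The minimum over all feasible corners is $2.40.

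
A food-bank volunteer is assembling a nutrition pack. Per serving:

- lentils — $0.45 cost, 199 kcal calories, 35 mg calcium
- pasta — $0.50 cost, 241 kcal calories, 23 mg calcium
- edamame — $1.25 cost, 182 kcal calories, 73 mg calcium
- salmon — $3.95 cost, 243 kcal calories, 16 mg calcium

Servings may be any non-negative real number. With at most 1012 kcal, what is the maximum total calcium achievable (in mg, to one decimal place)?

405.9 mg

Calcium per kcal: edamame 0.4011, lentils 0.1759, pasta 0.09544, salmon 0.06584.
With no serving limits, spend the whole calories allowance on edamame: 1012 kcal / 182 kcal × 73 mg = 405.9 mg.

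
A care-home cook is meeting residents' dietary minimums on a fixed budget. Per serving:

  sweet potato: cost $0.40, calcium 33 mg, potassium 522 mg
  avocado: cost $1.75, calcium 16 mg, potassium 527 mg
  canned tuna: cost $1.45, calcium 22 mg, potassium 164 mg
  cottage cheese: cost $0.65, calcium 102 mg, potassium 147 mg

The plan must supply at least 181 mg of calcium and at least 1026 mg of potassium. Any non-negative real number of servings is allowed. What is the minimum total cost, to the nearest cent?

With two linear requirements the optimum uses one or two foods; enumerate the corners.
sweet potato only: max(181/33, 1026/522) = 5.485 servings → $2.19.
avocado only: max(181/16, 1026/527) = 11.31 servings → $19.80.
canned tuna only: max(181/22, 1026/164) = 8.227 servings → $11.93.
cottage cheese only: max(181/102, 1026/147) = 6.98 servings → $4.54.
sweet potato + avocado with both targets exact would need a negative amount; discard.
sweet potato + canned tuna: the both-tight solution has a negative serving — not a feasible corner.
sweet potato + cottage cheese with both tight: 1.613 servings and 1.253 servings → $1.46.
avocado + canned tuna with both targets exact would need a negative amount; discard.
avocado + cottage cheese with both tight: 1.518 servings and 1.536 servings → $3.66.
canned tuna + cottage cheese with both tight: 5.784 servings and 0.527 servings → $8.73.
So the least-cost plan costs $1.46.

$1.46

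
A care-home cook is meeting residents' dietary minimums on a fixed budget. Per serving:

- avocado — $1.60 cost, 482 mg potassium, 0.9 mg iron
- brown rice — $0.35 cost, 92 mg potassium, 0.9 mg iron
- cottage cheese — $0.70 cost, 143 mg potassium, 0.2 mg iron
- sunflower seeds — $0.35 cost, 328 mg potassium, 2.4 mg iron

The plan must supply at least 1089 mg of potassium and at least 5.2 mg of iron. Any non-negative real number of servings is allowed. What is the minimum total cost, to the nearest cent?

$1.16

Minimising a linear cost over {potassium ≥ 1089, iron ≥ 5.2, servings ≥ 0} — the optimum is at a vertex, using one or two foods.
avocado only: max(1089/482, 5.2/0.9) = 5.778 servings → $9.24.
brown rice only: max(1089/92, 5.2/0.9) = 11.84 servings → $4.14.
cottage cheese only: max(1089/143, 5.2/0.2) = 26 servings → $18.20.
sunflower seeds only: max(1089/328, 5.2/2.4) = 3.32 servings → $1.16.
avocado + brown rice with both tight: 1.429 servings and 4.348 servings → $3.81.
avocado + cottage cheese with both targets exact would need a negative amount; discard.
avocado + sunflower seeds with both tight: 1.054 servings and 1.771 servings → $2.31.
brown rice + cottage cheese with both tight: 4.767 servings and 4.549 servings → $4.85.
brown rice + sunflower seeds: intersection lies outside the first quadrant.
cottage cheese + sunflower seeds with both tight: 3.271 servings and 1.894 servings → $2.95.
So the least-cost plan costs $1.16.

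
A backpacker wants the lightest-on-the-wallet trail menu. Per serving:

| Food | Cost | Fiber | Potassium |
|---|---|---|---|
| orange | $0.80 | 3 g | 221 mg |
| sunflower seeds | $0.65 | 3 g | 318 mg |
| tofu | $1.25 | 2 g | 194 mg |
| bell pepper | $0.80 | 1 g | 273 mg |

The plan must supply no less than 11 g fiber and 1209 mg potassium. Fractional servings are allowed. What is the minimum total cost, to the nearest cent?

Minimising a linear cost over {fiber ≥ 11, potassium ≥ 1209, servings ≥ 0} — the optimum is at a vertex, using one or two foods.
orange only: max(11/3, 1209/221) = 5.471 servings → $4.38.
sunflower seeds only: max(11/3, 1209/318) = 3.802 servings → $2.47.
tofu only: max(11/2, 1209/194) = 6.232 servings → $7.79.
bell pepper only: max(11/1, 1209/273) = 11 servings → $8.80.
orange + sunflower seeds: the both-tight solution has a negative serving — not a feasible corner.
orange + tofu with both targets exact would need a negative amount; discard.
orange + bell pepper with both tight: 3 servings and 2 servings → $4.00.
sunflower seeds + tofu: the both-tight solution has a negative serving — not a feasible corner.
sunflower seeds + bell pepper with both tight: 3.581 servings and 0.2575 servings → $2.53.
tofu + bell pepper with both tight: 5.097 servings and 0.8068 servings → $7.02.
So the least-cost plan costs $2.47.

$2.47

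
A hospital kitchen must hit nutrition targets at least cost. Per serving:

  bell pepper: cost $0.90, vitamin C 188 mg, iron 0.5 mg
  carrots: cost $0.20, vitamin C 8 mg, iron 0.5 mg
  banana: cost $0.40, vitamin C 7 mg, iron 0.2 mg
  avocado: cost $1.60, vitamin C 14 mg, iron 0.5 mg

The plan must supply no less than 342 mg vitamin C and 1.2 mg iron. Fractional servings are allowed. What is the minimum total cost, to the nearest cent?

The cheapest plan sits at a corner of the feasible region — with two constraints it uses at most two foods.
bell pepper only: max(342/188, 1.2/0.5) = 2.4 servings → $2.16.
carrots only: max(342/8, 1.2/0.5) = 42.75 servings → $8.55.
banana only: max(342/7, 1.2/0.2) = 48.86 servings → $19.54.
avocado only: max(342/14, 1.2/0.5) = 24.43 servings → $39.09.
bell pepper + carrots with both tight: 1.793 servings and 0.6067 servings → $1.74.
bell pepper + banana with both tight: 1.76 servings and 1.601 servings → $2.22.
bell pepper + avocado with both tight: 1.772 servings and 0.6276 servings → $2.60.
carrots + banana with both targets exact would need a negative amount; discard.
carrots + avocado with both targets exact would need a negative amount; discard.
banana + avocado: the both-tight solution has a negative serving — not a feasible corner.
The minimum over all feasible corners is $1.74.

$1.74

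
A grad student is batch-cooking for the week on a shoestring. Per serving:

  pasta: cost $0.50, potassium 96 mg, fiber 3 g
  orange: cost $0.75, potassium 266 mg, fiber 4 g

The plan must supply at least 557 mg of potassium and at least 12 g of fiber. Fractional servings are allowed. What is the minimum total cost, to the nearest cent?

$2.10

pasta only: max(557/96, 12/3) = 5.802 servings → $2.90.
orange only: max(557/266, 12/4) = 3 servings → $2.25.
pasta + orange with both tight: 2.329 servings and 1.254 servings → $2.10.
Cheapest feasible corner: $2.10.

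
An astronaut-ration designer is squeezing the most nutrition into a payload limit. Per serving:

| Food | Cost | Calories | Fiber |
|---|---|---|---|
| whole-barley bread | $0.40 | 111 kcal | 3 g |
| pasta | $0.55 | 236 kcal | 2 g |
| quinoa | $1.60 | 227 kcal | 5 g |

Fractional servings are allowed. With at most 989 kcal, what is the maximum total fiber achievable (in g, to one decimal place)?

26.7 g

Fiber per kcal: whole-barley bread 0.02703, quinoa 0.02203, pasta 0.008475.
With no serving limits, spend the whole calories allowance on whole-barley bread: 989 kcal / 111 kcal × 3 g = 26.7 g.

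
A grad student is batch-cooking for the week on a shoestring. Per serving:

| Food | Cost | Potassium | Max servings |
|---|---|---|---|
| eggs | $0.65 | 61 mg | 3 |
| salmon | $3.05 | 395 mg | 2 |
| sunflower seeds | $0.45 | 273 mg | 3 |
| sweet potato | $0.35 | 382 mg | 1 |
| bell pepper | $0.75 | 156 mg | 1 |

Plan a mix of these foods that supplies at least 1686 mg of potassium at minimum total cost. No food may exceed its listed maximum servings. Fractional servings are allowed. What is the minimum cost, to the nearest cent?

$4.99

Cost per mg of potassium: sweet potato $0.0009, sunflower seeds $0.0016, bell pepper $0.0048, salmon $0.0077, eggs $0.0107.
Take 1 serving of sweet potato: +382.0 mg potassium for $0.35 (total $0.35, still need 1304.0 mg).
Take 3 servings of sunflower seeds: +819.0 mg potassium for $1.35 (total $1.70, still need 485.0 mg).
Take 1 serving of bell pepper: +156.0 mg potassium for $0.75 (total $2.45, still need 329.0 mg).
Take 0.8329 servings of salmon: +329.0 mg potassium for $2.54 (total $4.99, still need 0.0 mg).
Filling from the cheapest source first is optimal under one linear minimum: $4.99.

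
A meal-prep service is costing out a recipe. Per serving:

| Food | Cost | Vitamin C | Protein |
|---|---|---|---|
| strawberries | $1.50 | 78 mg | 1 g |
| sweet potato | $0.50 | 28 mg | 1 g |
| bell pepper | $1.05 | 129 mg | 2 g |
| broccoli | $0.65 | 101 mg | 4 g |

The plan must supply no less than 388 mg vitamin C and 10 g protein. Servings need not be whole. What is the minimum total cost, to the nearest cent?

$2.50

For a min-cost LP with two ≥-constraints, a basic feasible solution has at most two positive variables.
strawberries only: max(388/78, 10/1) = 10 servings → $15.00.
sweet potato only: max(388/28, 10/1) = 13.86 servings → $6.93.
bell pepper only: max(388/129, 10/2) = 5 servings → $5.25.
broccoli only: max(388/101, 10/4) = 3.842 servings → $2.50.
strawberries + sweet potato with both tight: 2.16 servings and 7.84 servings → $7.16.
strawberries + bell pepper: intersection lies outside the first quadrant.
strawberries + broccoli with both tight: 2.569 servings and 1.858 servings → $5.06.
sweet potato + bell pepper with both tight: 7.041 servings and 1.479 servings → $5.07.
sweet potato + broccoli: intersection lies outside the first quadrant.
bell pepper + broccoli with both tight: 1.726 servings and 1.637 servings → $2.88.
Cheapest feasible corner: $2.50.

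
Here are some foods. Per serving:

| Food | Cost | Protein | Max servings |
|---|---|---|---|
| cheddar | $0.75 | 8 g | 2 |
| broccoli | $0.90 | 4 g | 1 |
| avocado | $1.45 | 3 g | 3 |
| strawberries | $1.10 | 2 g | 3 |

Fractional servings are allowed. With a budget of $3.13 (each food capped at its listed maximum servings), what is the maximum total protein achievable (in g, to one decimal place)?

Protein per dollar: cheddar 10.67, broccoli 4.444, avocado 2.069, strawberries 1.818.
Take 2 servings of cheddar: spends $1.50, +16.0 g protein (running total 16.0 g).
Take 1 serving of broccoli: spends $0.90, +4.0 g protein (running total 20.0 g).
Take 0.5034 servings of avocado: spends $0.73, +1.5 g protein (running total 21.5 g).
Filling greedily by protein-per-dollar is optimal for one linear limit, giving 21.5 g.

21.5 g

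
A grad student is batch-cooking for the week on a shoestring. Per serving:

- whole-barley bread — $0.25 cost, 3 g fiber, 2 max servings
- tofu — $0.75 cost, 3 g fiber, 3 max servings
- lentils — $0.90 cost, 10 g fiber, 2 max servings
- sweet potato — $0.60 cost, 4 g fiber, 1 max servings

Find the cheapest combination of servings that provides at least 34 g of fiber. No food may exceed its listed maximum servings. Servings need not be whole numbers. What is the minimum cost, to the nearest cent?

$3.90

Cost per g of fiber: whole-barley bread $0.0833, lentils $0.0900, sweet potato $0.1500, tofu $0.2500.
Take 2 servings of whole-barley bread: +6.0 g fiber for $0.50 (total $0.50, still need 28.0 g).
Take 2 servings of lentils: +20.0 g fiber for $1.80 (total $2.30, still need 8.0 g).
Take 1 serving of sweet potato: +4.0 g fiber for $0.60 (total $2.90, still need 4.0 g).
Take 1.333 servings of tofu: +4.0 g fiber for $1.00 (total $3.90, still need 0.0 g).
Filling from the cheapest source first is optimal under one linear minimum: $3.90.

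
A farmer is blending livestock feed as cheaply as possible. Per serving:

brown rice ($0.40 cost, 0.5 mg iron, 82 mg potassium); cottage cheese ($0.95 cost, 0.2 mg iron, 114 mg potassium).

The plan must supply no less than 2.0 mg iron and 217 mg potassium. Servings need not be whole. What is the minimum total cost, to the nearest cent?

$1.60

The cheapest plan sits at a corner of the feasible region — with two constraints it uses at most two foods.
brown rice only: max(2.0/0.5, 217/82) = 4 servings → $1.60.
cottage cheese only: max(2.0/0.2, 217/114) = 10 servings → $9.50.
brown rice + cottage cheese with both targets exact would need a negative amount; discard.
The minimum over all feasible corners is $1.60.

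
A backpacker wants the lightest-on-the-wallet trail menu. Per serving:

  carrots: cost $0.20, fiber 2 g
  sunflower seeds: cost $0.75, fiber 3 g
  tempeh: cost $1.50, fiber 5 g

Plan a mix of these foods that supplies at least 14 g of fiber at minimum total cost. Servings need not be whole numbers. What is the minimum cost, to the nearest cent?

Cost per g of fiber: carrots $0.1000, sunflower seeds $0.2500, tempeh $0.3000.
With no serving limits, use only carrots: 14 g / 2 g = 7 servings × $0.20 = $1.40.

$1.40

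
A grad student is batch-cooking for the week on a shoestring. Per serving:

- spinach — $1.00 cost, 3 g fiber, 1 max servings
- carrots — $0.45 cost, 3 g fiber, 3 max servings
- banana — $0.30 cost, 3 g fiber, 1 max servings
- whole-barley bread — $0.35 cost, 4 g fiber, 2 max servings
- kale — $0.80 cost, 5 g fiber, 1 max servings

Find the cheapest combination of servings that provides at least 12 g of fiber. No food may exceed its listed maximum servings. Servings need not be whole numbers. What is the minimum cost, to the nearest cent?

Cost per g of fiber: whole-barley bread $0.0875, banana $0.1000, carrots $0.1500, kale $0.1600, spinach $0.3333.
Take 2 servings of whole-barley bread: +8.0 g fiber for $0.70 (total $0.70, still need 4.0 g).
Take 1 serving of banana: +3.0 g fiber for $0.30 (total $1.00, still need 1.0 g).
Take 0.3333 servings of carrots: +1.0 g fiber for $0.15 (total $1.15, still need 0.0 g).
Filling from the cheapest source first is optimal under one linear minimum: $1.15.

$1.15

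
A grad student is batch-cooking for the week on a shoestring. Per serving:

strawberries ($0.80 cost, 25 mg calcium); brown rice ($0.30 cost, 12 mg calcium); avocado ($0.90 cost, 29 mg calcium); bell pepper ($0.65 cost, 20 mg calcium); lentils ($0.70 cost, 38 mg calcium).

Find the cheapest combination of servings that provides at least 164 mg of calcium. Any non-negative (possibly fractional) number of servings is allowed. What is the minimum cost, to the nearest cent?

Cost per mg of calcium: lentils $0.0184, brown rice $0.0250, avocado $0.0310, strawberries $0.0320, bell pepper $0.0325.
With no serving limits, use only lentils: 164 mg / 38 mg = 4.316 servings × $0.70 = $3.02.

$3.02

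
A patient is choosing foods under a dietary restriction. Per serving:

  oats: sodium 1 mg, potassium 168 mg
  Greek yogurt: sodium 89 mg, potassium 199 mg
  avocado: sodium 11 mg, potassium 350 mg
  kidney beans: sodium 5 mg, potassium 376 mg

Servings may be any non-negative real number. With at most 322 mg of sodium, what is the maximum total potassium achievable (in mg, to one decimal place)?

Potassium per mg sodium: oats 168, kidney beans 75.2, avocado 31.82, Greek yogurt 2.236.
With no serving limits, spend the whole sodium allowance on oats: 322 mg / 1 mg × 168 mg = 54096.0 mg.

54096.0 mg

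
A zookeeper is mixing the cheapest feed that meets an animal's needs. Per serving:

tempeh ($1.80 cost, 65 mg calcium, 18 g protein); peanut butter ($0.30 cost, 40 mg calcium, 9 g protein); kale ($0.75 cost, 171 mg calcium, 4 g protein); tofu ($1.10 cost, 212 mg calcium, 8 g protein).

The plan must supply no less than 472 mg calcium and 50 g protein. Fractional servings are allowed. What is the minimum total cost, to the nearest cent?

The cheapest plan sits at a corner of the feasible region — with two constraints it uses at most two foods.
tempeh only: max(472/65, 50/18) = 7.262 servings → $13.07.
peanut butter only: max(472/40, 50/9) = 11.8 servings → $3.54.
kale only: max(472/171, 50/4) = 12.5 servings → $9.38.
tofu only: max(472/212, 50/8) = 6.25 servings → $6.88.
tempeh + peanut butter with both targets exact would need a negative amount; discard.
tempeh + kale with both tight: 2.364 servings and 1.862 servings → $5.65.
tempeh + tofu with both tight: 2.07 servings and 1.592 servings → $5.48.
peanut butter + kale with both tight: 4.831 servings and 1.63 servings → $2.67.
peanut butter + tofu with both tight: 4.297 servings and 1.416 servings → $2.85.
kale + tofu with both targets exact would need a negative amount; discard.
The minimum over all feasible corners is $2.67.

$2.67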